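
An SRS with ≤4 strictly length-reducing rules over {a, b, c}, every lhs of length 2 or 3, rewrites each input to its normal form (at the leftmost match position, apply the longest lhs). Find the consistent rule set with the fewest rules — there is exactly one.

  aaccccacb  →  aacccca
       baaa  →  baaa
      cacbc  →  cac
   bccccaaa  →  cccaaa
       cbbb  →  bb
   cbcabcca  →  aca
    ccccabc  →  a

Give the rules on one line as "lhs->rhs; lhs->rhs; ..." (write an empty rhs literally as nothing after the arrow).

  | aaccccacb => aacccca
  | baaa
  | cacbc => cac
  | bccccaaa => cccaaa

bc->; cab->ab; cb->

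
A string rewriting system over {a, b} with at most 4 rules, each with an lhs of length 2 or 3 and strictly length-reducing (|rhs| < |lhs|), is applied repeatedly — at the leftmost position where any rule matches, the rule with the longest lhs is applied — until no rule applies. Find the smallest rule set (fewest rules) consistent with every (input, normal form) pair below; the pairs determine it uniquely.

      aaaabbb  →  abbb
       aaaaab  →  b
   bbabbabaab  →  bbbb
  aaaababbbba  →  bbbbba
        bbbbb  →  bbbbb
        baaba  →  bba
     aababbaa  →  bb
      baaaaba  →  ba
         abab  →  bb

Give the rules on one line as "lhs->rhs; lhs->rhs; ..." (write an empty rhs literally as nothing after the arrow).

aa->; aaa->; aba->b; bab->b

  | aaaabbb => abbb
  | aaaaab => aab => b
  | bbabbabaab => bbbabaab => bbbaab => bbbb
  | aaaababbbba => ababbbba => bbbbba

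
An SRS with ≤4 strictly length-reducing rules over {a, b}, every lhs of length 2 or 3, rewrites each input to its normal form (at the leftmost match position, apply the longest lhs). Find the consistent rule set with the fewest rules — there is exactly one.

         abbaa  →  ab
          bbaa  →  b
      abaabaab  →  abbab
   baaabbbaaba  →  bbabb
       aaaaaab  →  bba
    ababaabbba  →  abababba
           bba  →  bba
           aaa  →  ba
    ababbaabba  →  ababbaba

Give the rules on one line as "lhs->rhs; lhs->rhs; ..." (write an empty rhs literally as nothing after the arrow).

aa->b; aab->a; bbb->b

  | abbaa => abbb => ab
  | bbaa => bbb => b
  | abaabaab => abaaab => abbab
  | baaabbbaaba => bbabbbaaba => bbabaaba => bbabaa => bbabb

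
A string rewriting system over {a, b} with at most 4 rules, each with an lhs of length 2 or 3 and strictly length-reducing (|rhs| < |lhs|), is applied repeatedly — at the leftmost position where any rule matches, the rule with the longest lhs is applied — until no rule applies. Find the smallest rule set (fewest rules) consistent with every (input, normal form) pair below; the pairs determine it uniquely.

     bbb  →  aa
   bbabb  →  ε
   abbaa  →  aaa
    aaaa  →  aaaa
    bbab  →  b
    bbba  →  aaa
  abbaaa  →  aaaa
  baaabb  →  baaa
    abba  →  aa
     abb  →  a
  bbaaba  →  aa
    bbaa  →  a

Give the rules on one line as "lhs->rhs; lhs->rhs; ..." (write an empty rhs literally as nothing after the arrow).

  | bbb => aa
  | bbabb => bb => ε
  | abbaa => abaa => aaa
  | aaaa

ab->a; bb->; bba->; bbb->aa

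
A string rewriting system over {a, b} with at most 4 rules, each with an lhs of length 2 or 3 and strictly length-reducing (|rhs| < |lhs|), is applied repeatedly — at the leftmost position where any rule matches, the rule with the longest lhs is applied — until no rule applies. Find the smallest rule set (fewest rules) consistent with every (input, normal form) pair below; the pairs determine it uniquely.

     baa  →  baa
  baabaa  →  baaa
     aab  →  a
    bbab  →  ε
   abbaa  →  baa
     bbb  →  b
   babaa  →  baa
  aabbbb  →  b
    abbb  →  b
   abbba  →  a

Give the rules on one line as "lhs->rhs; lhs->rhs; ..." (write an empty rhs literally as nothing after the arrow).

  | baa
  | baabaa => baaa
  | aab => a
  | bbab => ab => ε

ab->; bb->b; bba->a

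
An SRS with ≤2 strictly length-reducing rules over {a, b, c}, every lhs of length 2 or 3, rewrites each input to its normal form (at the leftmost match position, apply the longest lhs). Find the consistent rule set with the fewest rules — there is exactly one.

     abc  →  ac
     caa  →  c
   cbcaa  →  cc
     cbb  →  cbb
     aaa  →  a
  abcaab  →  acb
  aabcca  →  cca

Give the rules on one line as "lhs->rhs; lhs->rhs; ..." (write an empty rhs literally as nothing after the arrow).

  | abc => ac
  | caa => c
  | cbcaa => ccaa => cc
  | cbb

aa->; bc->c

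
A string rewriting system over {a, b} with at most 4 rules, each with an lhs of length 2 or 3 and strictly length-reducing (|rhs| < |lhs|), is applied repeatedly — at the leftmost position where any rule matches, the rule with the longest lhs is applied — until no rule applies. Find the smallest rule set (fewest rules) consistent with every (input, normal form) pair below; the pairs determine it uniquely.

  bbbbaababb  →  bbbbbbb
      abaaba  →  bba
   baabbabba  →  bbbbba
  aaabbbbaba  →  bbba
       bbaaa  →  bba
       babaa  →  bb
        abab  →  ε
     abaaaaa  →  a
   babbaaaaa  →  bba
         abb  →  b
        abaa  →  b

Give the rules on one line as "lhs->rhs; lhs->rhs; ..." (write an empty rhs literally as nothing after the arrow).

  | bbbbaababb => bbbbbbabb => bbbbbbb
  | abaaba => aaba => bba
  | baabbabba => bbbbabba => bbbbba
  | aaabbbbaba => abbbbaba => bbbaba => bbba

aa->b; aaa->a; ab->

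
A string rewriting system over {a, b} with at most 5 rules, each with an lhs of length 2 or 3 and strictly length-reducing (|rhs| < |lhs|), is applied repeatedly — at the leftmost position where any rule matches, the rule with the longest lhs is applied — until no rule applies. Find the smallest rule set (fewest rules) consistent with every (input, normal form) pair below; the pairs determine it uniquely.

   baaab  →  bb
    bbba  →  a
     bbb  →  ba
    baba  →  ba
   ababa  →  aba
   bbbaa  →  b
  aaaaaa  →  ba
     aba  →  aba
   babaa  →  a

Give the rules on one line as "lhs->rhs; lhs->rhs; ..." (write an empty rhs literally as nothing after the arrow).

  | baaab => aab => bb
  | bbba => baa => a
  | bbb => ba
  | baba => ba

aa->b; baa->a; bab->b; bbb->ba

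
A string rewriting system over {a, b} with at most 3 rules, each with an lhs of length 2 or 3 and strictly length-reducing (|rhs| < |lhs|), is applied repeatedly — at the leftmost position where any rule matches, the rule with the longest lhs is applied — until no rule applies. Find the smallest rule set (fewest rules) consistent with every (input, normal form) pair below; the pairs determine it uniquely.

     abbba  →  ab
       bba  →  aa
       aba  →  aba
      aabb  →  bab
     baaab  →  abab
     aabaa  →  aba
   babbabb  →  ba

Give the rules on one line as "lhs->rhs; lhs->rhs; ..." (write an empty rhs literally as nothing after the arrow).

aab->ba; baa->ab; bb->a

  | abbba => aaba => baa => ab
  | bba => aa
  | aba
  | aabb => bab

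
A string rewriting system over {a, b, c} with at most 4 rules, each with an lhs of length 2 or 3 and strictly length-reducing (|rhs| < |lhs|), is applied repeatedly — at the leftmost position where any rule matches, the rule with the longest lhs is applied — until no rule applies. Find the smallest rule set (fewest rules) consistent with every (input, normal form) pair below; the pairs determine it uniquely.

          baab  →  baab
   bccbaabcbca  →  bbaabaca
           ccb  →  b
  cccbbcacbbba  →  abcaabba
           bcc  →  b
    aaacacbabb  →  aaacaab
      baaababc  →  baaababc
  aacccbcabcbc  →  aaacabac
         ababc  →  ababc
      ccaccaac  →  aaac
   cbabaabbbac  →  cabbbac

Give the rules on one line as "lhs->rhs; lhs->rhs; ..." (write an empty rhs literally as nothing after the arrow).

  | baab
  | bccbaabcbca => bbaabcbca => bbaabaca
  | ccb => b
  | cccbbcacbbba => cbbcacbbba => abcacbbba => abcaabba

cb->a; cba->c; cc->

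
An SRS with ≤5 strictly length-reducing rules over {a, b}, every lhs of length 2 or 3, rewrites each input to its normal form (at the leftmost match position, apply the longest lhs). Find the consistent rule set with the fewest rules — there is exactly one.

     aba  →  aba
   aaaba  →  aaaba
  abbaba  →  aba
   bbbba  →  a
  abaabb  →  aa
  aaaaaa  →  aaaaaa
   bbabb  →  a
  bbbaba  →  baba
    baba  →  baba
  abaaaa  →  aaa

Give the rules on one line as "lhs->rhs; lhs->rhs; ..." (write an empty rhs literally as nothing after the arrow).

baa->; bb->a; bba->bb; bbb->b

  | aba
  | aaaba
  | abbaba => abbba => aba
  | bbbba => bba => bb => a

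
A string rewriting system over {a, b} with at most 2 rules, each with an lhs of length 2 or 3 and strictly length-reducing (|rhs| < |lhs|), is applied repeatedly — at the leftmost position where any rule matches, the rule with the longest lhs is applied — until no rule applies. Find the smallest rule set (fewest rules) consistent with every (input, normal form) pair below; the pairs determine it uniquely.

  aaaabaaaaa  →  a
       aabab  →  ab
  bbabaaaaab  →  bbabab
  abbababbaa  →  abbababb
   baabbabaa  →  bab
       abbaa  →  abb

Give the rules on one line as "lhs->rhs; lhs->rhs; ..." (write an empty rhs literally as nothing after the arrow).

aa->; aab->aa

  | aaaabaaaaa => aabaaaaa => aaaaaaa => aaaaa => aaa => a
  | aabab => aaab => ab
  | bbabaaaaab => bbabaaab => bbabab
  | abbababbaa => abbababb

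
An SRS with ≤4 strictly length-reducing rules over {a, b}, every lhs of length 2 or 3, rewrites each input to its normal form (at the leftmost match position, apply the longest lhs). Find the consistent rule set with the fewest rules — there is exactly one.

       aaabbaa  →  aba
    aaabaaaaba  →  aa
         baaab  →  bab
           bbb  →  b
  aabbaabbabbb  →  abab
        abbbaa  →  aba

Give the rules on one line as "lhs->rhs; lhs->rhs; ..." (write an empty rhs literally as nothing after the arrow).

  | aaabbaa => aabbaa => abaa => aba
  | aaabaaaaba => aabaaaaba => aaaaaba => aaaaba => aaaba => aaba => aa
  | baaab => baab => bab
  | bbb => b

aaa->aa; aab->a; baa->ba; bb->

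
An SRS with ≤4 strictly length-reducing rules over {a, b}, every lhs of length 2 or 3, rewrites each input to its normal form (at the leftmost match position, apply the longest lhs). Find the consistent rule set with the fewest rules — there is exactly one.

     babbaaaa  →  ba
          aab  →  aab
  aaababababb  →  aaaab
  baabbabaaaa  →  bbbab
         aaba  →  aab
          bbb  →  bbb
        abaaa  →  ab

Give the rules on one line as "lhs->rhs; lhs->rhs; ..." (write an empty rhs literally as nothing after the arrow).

  | babbaaaa => baaaaa => baaa => ba
  | aab
  | aaababababb => aaabbababb => aaaababb => aaaabbb => aaaab
  | baabbabaaaa => bbbabaaaa => bbbabaaa => bbbabaa => bbbaba => bbbab

aba->ab; abb->a; baa->b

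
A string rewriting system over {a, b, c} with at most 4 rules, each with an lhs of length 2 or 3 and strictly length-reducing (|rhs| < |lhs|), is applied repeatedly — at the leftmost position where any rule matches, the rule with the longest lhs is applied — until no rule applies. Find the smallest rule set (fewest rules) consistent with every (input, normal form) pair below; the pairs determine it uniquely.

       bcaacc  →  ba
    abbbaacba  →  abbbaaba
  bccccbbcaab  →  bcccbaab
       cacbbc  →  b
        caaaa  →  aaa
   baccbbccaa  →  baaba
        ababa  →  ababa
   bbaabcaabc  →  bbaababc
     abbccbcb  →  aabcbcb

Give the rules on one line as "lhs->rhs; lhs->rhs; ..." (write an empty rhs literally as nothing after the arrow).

  | bcaacc => bacc => bac => ba
  | abbbaacba => abbbaaba
  | bccccbbcaab => bccccabaab => bcccbaab
  | cacbbc => cbbc => cab => b

ac->a; bbc->ab; ca->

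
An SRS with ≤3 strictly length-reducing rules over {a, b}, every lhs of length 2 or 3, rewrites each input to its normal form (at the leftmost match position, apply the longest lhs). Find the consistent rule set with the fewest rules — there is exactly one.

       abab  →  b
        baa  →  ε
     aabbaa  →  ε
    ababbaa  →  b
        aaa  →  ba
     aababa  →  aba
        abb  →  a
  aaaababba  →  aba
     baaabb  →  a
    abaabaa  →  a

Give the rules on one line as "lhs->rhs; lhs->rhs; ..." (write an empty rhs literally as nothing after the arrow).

  | abab => aa => b
  | baa => bb => ε
  | aabbaa => bbbaa => baa => bb => ε
  | ababbaa => aabaa => bbaa => aa => b

aa->b; bab->a; bb->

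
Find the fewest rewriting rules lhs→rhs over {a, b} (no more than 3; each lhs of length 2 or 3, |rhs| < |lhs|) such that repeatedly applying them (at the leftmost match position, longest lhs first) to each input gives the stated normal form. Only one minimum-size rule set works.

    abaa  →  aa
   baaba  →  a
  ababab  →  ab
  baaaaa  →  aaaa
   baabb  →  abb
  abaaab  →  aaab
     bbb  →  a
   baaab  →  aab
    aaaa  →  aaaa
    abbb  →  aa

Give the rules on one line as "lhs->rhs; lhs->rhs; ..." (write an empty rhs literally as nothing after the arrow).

ba->; bbb->a

  | abaa => aa
  | baaba => aba => a
  | ababab => abab => ab
  | baaaaa => aaaa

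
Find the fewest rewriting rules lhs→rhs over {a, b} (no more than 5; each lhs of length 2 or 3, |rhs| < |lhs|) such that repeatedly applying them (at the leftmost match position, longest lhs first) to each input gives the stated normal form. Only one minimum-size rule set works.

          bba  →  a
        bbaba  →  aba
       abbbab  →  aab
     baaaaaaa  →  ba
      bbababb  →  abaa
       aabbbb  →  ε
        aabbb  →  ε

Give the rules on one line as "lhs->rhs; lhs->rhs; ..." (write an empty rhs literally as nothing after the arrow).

aaa->; bb->a; bba->a; bbb->bb

  | bba => a
  | bbaba => aba
  | abbbab => abbab => aab
  | baaaaaaa => baaaa => ba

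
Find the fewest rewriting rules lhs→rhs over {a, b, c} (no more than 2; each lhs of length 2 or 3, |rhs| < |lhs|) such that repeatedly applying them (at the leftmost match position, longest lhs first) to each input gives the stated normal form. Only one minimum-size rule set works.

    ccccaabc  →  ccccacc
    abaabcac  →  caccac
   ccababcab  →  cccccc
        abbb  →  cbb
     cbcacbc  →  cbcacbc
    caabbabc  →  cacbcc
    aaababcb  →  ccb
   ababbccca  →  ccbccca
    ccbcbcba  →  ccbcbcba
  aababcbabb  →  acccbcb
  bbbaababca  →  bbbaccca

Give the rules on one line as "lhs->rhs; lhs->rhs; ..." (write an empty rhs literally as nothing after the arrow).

aac->; ab->c

  | ccccaabc => ccccacc
  | abaabcac => caabcac => caccac
  | ccababcab => cccabcab => cccccab => cccccc
  | abbb => cbb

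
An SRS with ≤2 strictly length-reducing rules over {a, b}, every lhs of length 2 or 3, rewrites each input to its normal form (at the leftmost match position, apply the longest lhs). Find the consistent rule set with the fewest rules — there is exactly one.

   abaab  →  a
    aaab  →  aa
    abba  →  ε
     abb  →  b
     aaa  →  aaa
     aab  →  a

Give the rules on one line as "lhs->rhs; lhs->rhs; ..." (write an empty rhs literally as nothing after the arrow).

  | abaab => aab => a
  | aaab => aa
  | abba => ba => ε
  | abb => b

ab->; ba->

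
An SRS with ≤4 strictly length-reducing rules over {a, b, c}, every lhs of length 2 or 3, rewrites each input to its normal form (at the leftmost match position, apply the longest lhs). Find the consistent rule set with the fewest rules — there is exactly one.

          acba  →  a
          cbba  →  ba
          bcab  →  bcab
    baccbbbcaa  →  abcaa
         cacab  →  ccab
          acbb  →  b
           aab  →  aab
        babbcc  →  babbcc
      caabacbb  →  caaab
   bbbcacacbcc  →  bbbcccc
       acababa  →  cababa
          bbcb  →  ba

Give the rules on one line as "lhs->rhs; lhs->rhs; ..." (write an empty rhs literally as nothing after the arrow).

  | acba => cba => a
  | cbba => ba
  | bcab
  | baccbbbcaa => bccbbbcaa => bcbbcaa => abcaa

ac->c; bcb->a; cb->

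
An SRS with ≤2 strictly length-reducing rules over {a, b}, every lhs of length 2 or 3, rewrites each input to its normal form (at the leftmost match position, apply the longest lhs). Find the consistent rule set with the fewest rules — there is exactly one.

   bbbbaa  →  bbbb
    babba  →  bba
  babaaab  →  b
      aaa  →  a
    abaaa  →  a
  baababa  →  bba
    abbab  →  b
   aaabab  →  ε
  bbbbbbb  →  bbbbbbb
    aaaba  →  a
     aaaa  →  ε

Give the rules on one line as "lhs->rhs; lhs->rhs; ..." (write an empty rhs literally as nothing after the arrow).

  | bbbbaa => bbbb
  | babba => bba
  | babaaab => baaab => bab => b
  | aaa => a

aa->; ab->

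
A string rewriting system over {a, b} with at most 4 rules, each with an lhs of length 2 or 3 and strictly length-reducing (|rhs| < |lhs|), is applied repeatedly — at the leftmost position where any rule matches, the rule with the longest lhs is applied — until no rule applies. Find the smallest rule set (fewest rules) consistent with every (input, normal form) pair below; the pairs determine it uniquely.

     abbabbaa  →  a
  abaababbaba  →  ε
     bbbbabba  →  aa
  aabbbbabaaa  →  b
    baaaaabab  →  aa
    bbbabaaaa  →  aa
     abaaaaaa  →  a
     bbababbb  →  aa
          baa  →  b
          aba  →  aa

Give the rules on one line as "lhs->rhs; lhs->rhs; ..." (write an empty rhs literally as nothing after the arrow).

  | abbabbaa => ababbaa => aabbaa => aabaa => aaaa => a
  | abaababbaba => aaababbaba => babbaba => abbaba => ababa => aaba => aaa => ε
  | bbbbabba => bbbabba => bbabba => babba => abba => aba => aa
  | aabbbbabaaa => aabbbabaaa => aabbabaaa => aababaaa => aaabaaa => baaa => baa => ba => b

aaa->; ab->a; ba->b; bab->ab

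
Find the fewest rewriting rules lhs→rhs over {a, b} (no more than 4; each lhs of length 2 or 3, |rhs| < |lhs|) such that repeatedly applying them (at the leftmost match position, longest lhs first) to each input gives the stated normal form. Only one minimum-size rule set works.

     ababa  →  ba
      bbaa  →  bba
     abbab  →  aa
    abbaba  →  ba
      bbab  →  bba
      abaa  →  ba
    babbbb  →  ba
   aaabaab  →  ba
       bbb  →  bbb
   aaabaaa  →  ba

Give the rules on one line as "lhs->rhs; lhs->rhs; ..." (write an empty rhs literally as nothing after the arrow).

aaa->ba; ab->a; baa->ba

  | ababa => aaba => aaa => ba
  | bbaa => bba
  | abbab => abab => aab => aa
  | abbaba => ababa => aaba => aaa => ba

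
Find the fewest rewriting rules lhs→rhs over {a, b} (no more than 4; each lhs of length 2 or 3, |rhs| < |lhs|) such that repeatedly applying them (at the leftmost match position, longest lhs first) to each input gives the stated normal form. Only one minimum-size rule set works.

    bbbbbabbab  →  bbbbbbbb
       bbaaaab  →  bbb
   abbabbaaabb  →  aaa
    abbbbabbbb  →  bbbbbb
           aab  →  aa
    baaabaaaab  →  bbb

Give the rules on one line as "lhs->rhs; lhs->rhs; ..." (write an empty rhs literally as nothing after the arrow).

aab->aa; abb->; ba->b

  | bbbbbabbab => bbbbbbbab => bbbbbbbb
  | bbaaaab => bbaaab => bbaab => bbab => bbb
  | abbabbaaabb => abbaaabb => aaabb => aaab => aaa
  | abbbbabbbb => bbabbbb => bbbbbb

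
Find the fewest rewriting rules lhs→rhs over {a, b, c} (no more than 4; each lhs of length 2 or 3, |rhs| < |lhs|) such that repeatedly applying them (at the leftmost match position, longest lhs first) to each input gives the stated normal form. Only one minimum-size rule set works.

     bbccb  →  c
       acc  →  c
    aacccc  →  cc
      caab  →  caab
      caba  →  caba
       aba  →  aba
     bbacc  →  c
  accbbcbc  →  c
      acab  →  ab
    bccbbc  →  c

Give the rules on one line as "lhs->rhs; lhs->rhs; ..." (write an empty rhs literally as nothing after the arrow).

  | bbccb => bccb => ccb => c
  | acc => c
  | aacccc => accc => cc
  | caab

ac->; bc->c; cb->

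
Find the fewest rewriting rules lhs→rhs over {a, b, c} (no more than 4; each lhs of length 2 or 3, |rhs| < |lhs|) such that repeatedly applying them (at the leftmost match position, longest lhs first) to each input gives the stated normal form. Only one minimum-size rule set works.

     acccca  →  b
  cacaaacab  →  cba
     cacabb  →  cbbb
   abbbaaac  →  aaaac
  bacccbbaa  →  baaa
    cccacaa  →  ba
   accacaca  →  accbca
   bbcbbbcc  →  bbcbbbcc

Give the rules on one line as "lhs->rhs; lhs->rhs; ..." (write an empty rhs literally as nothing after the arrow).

  | acccca => aca => b
  | cacaaacab => cbaacab => cbabb => cbab => cba
  | cacabb => cbbb
  | abbbaaac => abbaaac => abaaac => aaaac

ab->a; aca->b; ccc->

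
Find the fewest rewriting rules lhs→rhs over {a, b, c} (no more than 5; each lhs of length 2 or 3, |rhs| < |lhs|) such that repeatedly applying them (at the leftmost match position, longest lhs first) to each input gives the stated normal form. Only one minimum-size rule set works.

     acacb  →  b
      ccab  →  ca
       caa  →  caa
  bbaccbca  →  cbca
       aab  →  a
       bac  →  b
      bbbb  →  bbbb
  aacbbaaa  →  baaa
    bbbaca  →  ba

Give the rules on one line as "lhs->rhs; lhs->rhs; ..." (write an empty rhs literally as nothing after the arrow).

ab->; ac->; bba->a; cab->a

  | acacb => acb => b
  | ccab => ca
  | caa
  | bbaccbca => accbca => cbca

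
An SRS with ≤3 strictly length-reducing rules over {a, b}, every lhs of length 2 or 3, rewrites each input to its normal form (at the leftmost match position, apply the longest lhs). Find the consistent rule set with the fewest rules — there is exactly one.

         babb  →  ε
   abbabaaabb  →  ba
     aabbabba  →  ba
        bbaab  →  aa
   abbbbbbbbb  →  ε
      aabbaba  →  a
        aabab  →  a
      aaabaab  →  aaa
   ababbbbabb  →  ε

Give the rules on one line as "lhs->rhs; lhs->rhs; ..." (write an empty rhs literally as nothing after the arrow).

  | babb => bb => ε
  | abbabaaabb => babaaabb => baaabb => baab => ba
  | aabbabba => ababba => abba => ba
  | bbaab => aaab => aa

ab->; bb->; bba->aa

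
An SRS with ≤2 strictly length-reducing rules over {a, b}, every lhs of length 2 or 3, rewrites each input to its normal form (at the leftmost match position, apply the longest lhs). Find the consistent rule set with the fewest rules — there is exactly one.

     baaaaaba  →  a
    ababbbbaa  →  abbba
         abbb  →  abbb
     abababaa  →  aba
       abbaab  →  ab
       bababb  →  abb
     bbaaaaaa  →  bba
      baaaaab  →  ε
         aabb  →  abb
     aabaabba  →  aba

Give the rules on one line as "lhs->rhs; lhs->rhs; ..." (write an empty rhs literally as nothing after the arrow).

  | baaaaaba => baaaaba => baaaba => baaba => baba => a
  | ababbbbaa => abbbaa => abbba
  | abbb
  | abababaa => aabaa => abaa => aba

aa->a; bab->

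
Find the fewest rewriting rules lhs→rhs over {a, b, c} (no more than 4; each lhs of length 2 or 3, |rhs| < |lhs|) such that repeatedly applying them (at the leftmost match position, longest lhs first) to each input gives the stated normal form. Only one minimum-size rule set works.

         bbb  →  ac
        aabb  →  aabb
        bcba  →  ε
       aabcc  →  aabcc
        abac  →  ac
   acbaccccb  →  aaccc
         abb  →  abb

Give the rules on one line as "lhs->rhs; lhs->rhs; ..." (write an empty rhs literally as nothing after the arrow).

ba->; bbb->ac; cb->

  | bbb => ac
  | aabb
  | bcba => ba => ε
  | aabcc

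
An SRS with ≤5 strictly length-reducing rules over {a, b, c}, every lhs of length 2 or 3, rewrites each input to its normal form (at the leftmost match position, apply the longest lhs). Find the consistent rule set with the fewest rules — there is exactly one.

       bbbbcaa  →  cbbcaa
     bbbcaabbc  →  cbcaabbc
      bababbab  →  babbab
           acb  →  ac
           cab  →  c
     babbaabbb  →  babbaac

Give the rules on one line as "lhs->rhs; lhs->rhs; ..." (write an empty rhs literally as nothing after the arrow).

  | bbbbcaa => cbbcaa
  | bbbcaabbc => cbcaabbc
  | bababbab => babbab
  | acb => ac

aba->a; acb->ac; bbb->cb; cab->c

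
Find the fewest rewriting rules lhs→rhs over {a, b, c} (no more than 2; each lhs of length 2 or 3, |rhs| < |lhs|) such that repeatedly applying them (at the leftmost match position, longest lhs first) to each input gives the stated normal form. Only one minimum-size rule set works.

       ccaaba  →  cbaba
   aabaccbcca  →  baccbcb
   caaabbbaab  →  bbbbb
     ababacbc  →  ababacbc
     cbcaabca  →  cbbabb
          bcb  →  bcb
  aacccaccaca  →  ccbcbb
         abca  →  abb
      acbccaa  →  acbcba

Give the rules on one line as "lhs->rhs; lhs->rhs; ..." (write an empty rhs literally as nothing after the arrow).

aa->; ca->b

  | ccaaba => cbaba
  | aabaccbcca => baccbcca => baccbcb
  | caaabbbaab => baabbbaab => bbbbaab => bbbbb
  | ababacbc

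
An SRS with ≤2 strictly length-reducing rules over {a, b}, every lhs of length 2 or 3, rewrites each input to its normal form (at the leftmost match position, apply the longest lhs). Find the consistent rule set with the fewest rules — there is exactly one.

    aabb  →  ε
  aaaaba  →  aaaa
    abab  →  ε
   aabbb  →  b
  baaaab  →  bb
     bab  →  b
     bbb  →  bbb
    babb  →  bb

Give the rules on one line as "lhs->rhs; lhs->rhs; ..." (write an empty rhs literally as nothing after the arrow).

  | aabb => ab => ε
  | aaaaba => aaaa
  | abab => ab => ε
  | aabbb => abb => b

ab->; baa->b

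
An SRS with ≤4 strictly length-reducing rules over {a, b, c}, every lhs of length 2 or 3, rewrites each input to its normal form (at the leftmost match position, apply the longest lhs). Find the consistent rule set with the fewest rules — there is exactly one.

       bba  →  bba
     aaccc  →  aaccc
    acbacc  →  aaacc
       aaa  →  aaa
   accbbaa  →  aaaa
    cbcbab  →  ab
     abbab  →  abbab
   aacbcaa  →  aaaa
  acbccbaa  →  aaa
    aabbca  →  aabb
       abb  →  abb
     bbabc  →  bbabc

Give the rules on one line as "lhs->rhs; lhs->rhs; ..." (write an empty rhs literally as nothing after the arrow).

  | bba
  | aaccc
  | acbacc => aaacc
  | aaa

acb->aa; ca->; cb->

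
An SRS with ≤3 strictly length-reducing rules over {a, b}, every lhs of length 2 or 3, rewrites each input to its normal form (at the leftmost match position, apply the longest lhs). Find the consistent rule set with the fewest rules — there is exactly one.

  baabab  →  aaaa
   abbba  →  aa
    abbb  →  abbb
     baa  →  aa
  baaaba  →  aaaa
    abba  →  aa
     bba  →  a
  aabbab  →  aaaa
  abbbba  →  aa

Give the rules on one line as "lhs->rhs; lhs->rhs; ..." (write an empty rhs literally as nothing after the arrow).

ba->a; bab->aa

  | baabab => aabab => aaaa
  | abbba => abba => aba => aa
  | abbb
  | baa => aa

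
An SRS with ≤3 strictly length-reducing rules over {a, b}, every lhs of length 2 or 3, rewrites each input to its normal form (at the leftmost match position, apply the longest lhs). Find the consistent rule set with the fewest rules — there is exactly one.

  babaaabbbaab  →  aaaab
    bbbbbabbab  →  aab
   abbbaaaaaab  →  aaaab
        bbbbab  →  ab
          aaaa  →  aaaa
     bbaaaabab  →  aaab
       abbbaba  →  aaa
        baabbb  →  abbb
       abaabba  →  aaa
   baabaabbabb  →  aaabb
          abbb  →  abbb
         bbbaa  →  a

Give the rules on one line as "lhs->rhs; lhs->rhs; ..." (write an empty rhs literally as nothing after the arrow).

  | babaaabbbaab => abaaabbbaab => aaabbbaab => aaabbab => aaabab => aaaab
  | bbbbbabbab => bbbbabbab => bbbabbab => bbabbab => babbab => abbab => abab => aab
  | abbbaaaaaab => abbaaaaab => abaaaab => aaaab
  | bbbbab => bbbab => bbab => bab => ab

ba->a; baa->a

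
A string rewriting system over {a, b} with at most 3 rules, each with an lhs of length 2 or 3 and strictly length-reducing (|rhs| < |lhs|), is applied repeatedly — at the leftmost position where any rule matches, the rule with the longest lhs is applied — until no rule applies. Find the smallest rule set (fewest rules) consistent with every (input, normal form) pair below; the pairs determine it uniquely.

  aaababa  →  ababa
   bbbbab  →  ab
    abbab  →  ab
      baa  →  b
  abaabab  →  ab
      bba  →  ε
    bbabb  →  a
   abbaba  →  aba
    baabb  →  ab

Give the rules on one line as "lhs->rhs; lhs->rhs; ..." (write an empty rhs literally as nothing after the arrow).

aa->; bb->a

  | aaababa => ababa
  | bbbbab => abbab => aaab => ab
  | abbab => aaab => ab
  | baa => b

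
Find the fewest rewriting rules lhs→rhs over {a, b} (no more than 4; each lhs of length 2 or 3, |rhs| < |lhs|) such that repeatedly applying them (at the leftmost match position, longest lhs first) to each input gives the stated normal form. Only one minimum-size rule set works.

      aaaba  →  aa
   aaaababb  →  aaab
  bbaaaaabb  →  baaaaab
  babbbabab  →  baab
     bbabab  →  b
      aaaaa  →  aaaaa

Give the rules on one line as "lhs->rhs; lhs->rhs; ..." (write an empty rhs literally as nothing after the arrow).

aba->; bb->b; bbb->a

  | aaaba => aa
  | aaaababb => aaabb => aaab
  | bbaaaaabb => baaaaabb => baaaaab
  | babbbabab => baaabab => baab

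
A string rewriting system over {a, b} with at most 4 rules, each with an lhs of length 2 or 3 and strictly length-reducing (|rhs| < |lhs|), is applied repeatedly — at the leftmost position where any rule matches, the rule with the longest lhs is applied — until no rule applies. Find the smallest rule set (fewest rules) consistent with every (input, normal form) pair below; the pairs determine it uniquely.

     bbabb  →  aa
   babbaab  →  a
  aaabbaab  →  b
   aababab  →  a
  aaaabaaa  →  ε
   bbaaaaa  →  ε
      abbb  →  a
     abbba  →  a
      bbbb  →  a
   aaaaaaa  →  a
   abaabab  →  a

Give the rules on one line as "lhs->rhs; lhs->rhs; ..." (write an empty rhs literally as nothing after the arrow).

aaa->; ab->a; aba->bb; bb->a

  | bbabb => aabb => aab => aa
  | babbaab => babaab => bbbab => abab => bbb => ab => a
  | aaabbaab => bbaab => aaab => b
  | aababab => abbbab => abbab => abab => bbb => ab => a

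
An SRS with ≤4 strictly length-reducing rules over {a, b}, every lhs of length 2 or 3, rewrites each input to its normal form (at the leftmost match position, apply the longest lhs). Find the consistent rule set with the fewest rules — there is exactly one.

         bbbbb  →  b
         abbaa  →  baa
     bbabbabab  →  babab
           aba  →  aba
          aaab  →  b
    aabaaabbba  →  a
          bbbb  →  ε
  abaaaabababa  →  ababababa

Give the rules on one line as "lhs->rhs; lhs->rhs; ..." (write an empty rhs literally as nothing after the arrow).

aaa->; abb->b; bb->

  | bbbbb => bbb => b
  | abbaa => baa
  | bbabbabab => abbabab => babab
  | aba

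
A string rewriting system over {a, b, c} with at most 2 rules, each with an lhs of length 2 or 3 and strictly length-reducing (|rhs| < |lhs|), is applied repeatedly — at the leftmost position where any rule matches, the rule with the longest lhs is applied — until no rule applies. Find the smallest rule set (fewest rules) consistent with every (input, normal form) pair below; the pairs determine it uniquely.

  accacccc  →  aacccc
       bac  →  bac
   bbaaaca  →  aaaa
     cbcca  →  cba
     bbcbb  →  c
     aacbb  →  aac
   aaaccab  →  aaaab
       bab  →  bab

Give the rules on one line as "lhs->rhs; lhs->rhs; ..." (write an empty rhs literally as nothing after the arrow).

bb->; ca->a

  | accacccc => acacccc => aacccc
  | bac
  | bbaaaca => aaaca => aaaa
  | cbcca => cbca => cba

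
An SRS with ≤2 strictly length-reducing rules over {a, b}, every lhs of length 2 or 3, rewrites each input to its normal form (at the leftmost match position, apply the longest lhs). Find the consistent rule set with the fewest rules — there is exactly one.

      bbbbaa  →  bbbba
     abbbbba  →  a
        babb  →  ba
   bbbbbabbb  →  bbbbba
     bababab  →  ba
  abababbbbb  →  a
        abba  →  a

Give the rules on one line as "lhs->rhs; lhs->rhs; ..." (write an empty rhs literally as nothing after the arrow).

  | bbbbaa => bbbba
  | abbbbba => abbbba => abbba => abba => aba => aa => a
  | babb => bab => ba
  | bbbbbabbb => bbbbbabb => bbbbbab => bbbbba

aa->a; ab->a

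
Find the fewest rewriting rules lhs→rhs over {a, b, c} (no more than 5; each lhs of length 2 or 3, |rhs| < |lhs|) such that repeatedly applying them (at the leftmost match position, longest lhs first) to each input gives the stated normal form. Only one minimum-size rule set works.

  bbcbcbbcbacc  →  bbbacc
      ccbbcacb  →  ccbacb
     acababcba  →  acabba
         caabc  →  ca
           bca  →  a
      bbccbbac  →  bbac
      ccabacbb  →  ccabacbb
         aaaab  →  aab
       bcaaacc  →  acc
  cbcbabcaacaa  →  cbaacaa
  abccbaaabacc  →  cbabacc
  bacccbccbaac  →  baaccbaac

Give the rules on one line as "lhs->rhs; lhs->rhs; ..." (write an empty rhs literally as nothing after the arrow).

aaa->a; abc->; bc->; ccc->ac

  | bbcbcbbcbacc => bbcbbcbacc => bbbcbacc => bbbacc
  | ccbbcacb => ccbacb
  | acababcba => acabba
  | caabc => ca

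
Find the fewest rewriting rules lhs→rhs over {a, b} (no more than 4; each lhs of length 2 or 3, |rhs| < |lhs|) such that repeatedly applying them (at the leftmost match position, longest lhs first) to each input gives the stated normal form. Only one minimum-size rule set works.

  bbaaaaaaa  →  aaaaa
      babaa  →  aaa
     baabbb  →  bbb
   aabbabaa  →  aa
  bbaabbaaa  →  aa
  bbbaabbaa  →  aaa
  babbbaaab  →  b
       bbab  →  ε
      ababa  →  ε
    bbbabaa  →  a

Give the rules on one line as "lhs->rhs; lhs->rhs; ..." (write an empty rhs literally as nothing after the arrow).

  | bbaaaaaaa => baaaaaa => aaaaa
  | babaa => aaa
  | baabbb => abbb => bbb
  | aabbabaa => abbabaa => bbabaa => baaa => aa

ab->b; aba->; ba->; bab->a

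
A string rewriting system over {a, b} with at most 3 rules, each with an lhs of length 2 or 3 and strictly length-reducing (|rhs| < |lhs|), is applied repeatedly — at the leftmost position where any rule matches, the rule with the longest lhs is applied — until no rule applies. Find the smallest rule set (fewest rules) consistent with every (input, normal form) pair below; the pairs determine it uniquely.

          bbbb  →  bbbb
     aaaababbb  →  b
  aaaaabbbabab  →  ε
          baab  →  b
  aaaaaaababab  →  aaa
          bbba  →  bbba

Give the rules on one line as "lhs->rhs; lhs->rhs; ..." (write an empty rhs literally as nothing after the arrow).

  | bbbb
  | aaaababbb => aaabbb => abb => b
  | aaaaabbbabab => aaabbabab => ababab => abab => ab => ε
  | baab => b

aab->; ab->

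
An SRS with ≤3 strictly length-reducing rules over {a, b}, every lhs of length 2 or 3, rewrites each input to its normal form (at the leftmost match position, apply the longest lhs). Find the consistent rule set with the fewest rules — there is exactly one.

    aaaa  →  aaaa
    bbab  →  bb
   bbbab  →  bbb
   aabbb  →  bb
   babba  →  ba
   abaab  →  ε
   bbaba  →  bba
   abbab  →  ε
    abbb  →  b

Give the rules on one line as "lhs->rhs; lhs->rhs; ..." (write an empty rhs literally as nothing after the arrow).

aab->; ab->; abb->

  | aaaa
  | bbab => bb
  | bbbab => bbb
  | aabbb => bb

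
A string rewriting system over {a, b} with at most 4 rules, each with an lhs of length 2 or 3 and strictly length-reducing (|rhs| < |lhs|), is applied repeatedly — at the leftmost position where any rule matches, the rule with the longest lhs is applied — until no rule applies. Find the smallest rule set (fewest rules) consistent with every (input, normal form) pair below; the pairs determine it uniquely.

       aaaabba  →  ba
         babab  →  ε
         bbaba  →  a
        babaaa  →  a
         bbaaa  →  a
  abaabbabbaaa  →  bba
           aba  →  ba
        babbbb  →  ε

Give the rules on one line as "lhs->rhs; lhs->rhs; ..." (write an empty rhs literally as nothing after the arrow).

  | aaaabba => baabba => bbbba => ba
  | babab => bbab => bbb => ε
  | bbaba => bbba => a
  | babaaa => bbaaa => bbba => a

aa->b; ab->b; abb->; bbb->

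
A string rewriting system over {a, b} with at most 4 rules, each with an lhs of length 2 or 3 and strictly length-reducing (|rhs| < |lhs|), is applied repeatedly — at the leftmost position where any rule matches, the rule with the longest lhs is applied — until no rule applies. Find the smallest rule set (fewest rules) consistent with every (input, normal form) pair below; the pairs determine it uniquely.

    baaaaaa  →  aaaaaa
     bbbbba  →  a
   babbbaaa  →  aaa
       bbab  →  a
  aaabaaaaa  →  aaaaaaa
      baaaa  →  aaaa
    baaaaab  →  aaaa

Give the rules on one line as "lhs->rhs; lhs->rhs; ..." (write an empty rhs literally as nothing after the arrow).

ab->; ba->a; bab->a

  | baaaaaa => aaaaaa
  | bbbbba => bbbba => bbba => bba => ba => a
  | babbbaaa => abbaaa => baaa => aaa
  | bbab => ba => a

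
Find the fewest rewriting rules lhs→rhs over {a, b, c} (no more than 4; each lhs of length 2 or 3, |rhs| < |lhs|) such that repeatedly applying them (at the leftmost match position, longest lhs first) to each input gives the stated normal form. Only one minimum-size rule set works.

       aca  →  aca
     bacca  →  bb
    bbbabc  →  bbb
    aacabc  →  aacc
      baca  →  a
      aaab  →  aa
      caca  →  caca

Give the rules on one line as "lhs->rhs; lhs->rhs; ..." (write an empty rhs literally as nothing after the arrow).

  | aca
  | bacca => bcca => bba => bb
  | bbbabc => bbbbc => bbb
  | aacabc => aacc

ab->; ba->b; bc->; bcc->bb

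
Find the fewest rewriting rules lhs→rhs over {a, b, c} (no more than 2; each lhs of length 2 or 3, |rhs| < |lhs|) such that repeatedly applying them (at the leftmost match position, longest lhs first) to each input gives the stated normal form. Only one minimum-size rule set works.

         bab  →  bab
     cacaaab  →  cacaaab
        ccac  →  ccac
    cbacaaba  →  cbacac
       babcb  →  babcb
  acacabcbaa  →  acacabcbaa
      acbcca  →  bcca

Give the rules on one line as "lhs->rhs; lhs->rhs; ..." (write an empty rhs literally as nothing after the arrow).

aba->c; acb->b

  | bab
  | cacaaab
  | ccac
  | cbacaaba => cbacac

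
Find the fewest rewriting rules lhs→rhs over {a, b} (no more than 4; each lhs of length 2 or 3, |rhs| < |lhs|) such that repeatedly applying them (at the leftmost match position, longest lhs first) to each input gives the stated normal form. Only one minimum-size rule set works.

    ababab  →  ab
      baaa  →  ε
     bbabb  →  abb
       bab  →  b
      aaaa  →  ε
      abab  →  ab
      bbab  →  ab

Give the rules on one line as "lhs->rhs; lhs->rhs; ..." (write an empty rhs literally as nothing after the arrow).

aa->; ba->; bba->a

  | ababab => abab => ab
  | baaa => aa => ε
  | bbabb => abb
  | bab => b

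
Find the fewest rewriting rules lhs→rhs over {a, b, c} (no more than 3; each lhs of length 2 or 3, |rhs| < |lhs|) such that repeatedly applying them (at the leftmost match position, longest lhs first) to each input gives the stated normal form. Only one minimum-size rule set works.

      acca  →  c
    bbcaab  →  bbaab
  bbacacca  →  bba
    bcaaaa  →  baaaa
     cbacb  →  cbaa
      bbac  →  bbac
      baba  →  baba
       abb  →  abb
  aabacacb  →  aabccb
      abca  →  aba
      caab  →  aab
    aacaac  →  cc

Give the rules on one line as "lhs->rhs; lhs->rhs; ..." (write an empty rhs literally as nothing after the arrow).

aca->c; acb->aa; ca->a

  | acca => aca => c
  | bbcaab => bbaab
  | bbacacca => bbccca => bbcca => bbca => bba
  | bcaaaa => baaaa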